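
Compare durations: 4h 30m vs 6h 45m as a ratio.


2:3 (0.67)

Duration 1: 270 minutes
Duration 2: 405 minutes
Ratio = 270:405
GCD = 135
Simplified = 2:3
As a decimal: 2/3 ≈ 0.67


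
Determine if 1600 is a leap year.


Rules: divisible by 4 AND (not by 100 OR by 400)
1600 ÷ 4 = 400 exactly → divisible by 4
1600 ÷ 100 = 16 exactly → divisible by 100
1600 ÷ 400 = 4 exactly → divisible by 400
Divisible by 400 → leap year

Yes


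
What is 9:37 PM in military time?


21:37

Input: 9:37 PM
PM: 9 + 12 = 21


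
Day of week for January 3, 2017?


Tuesday

Zeller's congruence:
q=3, m=13, k=16, j=20
h = (3 + ⌊13×14/5⌋ + 16 + ⌊16/4⌋ + ⌊20/4⌋ - 2×20) mod 7
= (3 + 36 + 16 + 4 + 5 - 40) mod 7
= 24 mod 7 = 3
h=3 → Tuesday


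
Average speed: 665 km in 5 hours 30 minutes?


120.9 km/h

Distance: 665 km
Time: 5h 30m = 330 min = 330/60 = 11/2 hours
Speed = 665 ÷ (11/2) = 665 × 2 / 11 = 1330/11 ≈ 120.9 km/h


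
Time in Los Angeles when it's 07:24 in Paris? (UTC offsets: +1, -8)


Time difference = UTC-8 - UTC+1 = -9 hours
New hour = (7 -9) mod 24
= -2 mod 24 = 22
Minutes unchanged → 22:24; -2 < 0 → previous day

22:24 (previous day)


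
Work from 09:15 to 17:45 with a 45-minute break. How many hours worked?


7h 45m (465 minutes)

Total time = (17×60+45) - (9×60+15)
= 1065 - 555 = 510 min
Minus break: 510 - 45 = 465 min
= 7h 45m


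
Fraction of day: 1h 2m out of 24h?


Total minutes: 1×60 + 2 = 62
Day = 24×60 = 1440 minutes
Fraction = 62/1440 ≈ 0.0431
As a percentage: 62/1440 × 100 ≈ 4.31%

0.0431 (4.31%)


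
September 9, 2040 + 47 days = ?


October 26, 2040

Start: September 9, 2040
Add 47 days
September 9 → October 1: 30 - 9 + 1 = 22 days (47 - 22 = 25 left)
October 1 + 25 = October 26, 2040


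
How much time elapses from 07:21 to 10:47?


End time in minutes: 10×60 + 47 = 647
Start time in minutes: 7×60 + 21 = 441
Difference = 647 - 441 = 206 minutes
= 3 hours 26 minutes

3h 26m


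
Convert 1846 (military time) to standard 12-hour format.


Hour: 18
18 - 12 = 6 → PM

6:46 PM


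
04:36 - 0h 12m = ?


04:24

Start: 276 minutes from midnight
Subtract: 12 minutes
Remaining: 276 - 12 = 264
Hours: 4, Minutes: 24


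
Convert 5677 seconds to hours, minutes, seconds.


1h 34m 37s

Hours: 5677 ÷ 3600 = 1 remainder 2077
Minutes: 2077 ÷ 60 = 34 remainder 37
Seconds: 37


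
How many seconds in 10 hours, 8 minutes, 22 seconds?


36502 seconds

Hours: 10 × 3600 = 36000
Minutes: 8 × 60 = 480
Seconds: 22
Total = 36000 + 480 + 22 = 36502


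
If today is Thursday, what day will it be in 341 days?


Tuesday

Start: Thursday (index 3)
(3 + 341) mod 7
= 344 mod 7
= 1
Index 1 → Tuesday


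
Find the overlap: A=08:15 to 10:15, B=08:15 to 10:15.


120 minutes

Meeting A: 495-615 (in minutes from midnight)
Meeting B: 495-615
Overlap start = max(495, 495) = 495
Overlap end = min(615, 615) = 615
Overlap = max(0, 615 - 495) = 120 min


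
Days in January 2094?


Month: January (month 1)
January has 31 days

31 days


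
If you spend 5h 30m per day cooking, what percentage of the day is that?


22.9%

Time: 330 minutes
Day: 1440 minutes
Percentage = (330/1440) × 100 ≈ 22.9%


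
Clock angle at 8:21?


Hour hand = 8×30 + 21×0.5 = 250.5°
Minute hand = 21×6 = 126°
Difference = |250.5 - 126| = 124.5°

124.5°


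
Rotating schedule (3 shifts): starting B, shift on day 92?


Shifts: A, B, C
Start: B (index 1)
Day 92: (1 + 92 - 1) mod 3
= 92 mod 3
= 2
Index 2 → shift C

Shift C


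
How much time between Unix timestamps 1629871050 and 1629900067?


Difference = 1629900067 - 1629871050 = 29017 seconds
In hours: 29017 / 3600 ≈ 8.1
In days: 29017 / 86400 ≈ 0.34

29017 seconds (8.1 hours / 0.34 days)


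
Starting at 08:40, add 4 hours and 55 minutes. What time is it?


13:35

Start: 520 minutes from midnight
Add: 295 minutes
Total: 815 minutes
Hours: 815 ÷ 60 = 13 remainder 35


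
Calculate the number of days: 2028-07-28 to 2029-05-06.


From July 28, 2028 to May 6, 2029
Rest of July 2028: 31 - 28 = 3
Full months: August 31, September 30, October 31, November 30, December 31, January 31, February 2029 28, March 31, April 30
Days into May 2029: 6
Total = 3 + 31 + 30 + 31 + 30 + 31 + 31 + 28 + 31 + 30 + 6 = 282 days

282 days


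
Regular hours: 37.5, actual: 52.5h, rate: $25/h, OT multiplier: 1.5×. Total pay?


$1500.00

Regular: 37.5h × $25 = $937.50
Overtime: 52.5 - 37.5 = 15.0h
OT pay: 15.0h × $25 × 1.5 = $562.50
Total = $937.50 + $562.50 = $1500.00


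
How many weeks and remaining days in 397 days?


56 weeks 5 days

Weeks: 397 ÷ 7 = 56 remainder 5


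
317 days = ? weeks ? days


Weeks: 317 ÷ 7 = 45 remainder 2

45 weeks 2 days


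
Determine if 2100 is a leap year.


No

Rules: divisible by 4 AND (not by 100 OR by 400)
2100 ÷ 4 = 525 exactly → divisible by 4
2100 ÷ 100 = 21 exactly → divisible by 100
2100 ÷ 400 = 5 remainder 100 → not divisible by 400
Divisible by 100 but not by 400 → not a leap year


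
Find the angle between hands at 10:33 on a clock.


118.5°

Hour hand = 10×30 + 33×0.5 = 316.5°
Minute hand = 33×6 = 198°
Difference = |316.5 - 198| = 118.5°


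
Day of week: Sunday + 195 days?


Start: Sunday (index 6)
(6 + 195) mod 7
= 201 mod 7
= 5
Index 5 → Saturday

Saturday


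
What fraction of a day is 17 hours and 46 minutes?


Total minutes: 17×60 + 46 = 1066
Day = 24×60 = 1440 minutes
Fraction = 1066/1440 ≈ 0.7403
As a percentage: 1066/1440 × 100 ≈ 74.03%

0.7403 (74.03%)


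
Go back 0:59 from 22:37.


21:38

Start: 1357 minutes from midnight
Subtract: 59 minutes
Remaining: 1357 - 59 = 1298
Hours: 21, Minutes: 38


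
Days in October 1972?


31 days

Month: October (month 10)
October has 31 days


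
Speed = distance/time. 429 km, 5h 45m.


74.6 km/h

Distance: 429 km
Time: 5h 45m = 345 min = 345/60 = 23/4 hours
Speed = 429 ÷ (23/4) = 429 × 4 / 23 = 1716/23 ≈ 74.6 km/h


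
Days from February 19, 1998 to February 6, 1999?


From February 19, 1998 to February 6, 1999
Rest of February 1998: 28 - 19 = 9
Full months: March 31, April 30, May 31, June 30, July 31, August 31, September 30, October 31, November 30, December 31, January 31
Days into February 1999: 6
Total = 9 + 31 + 30 + 31 + 30 + 31 + 31 + 30 + 31 + 30 + 31 + 31 + 6 = 352 days

352 days


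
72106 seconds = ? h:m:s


20h 1m 46s

Hours: 72106 ÷ 3600 = 20 remainder 106
Minutes: 106 ÷ 60 = 1 remainder 46
Seconds: 46


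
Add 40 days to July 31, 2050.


September 9, 2050

Start: July 31, 2050
Add 40 days
July 31 → August 1: 31 - 31 + 1 = 1 days (40 - 1 = 39 left)
August 1 → September 1: 31 - 1 + 1 = 31 days (39 - 31 = 8 left)
September 1 + 8 = September 9, 2050


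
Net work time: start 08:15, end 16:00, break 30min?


Total time = (16×60+0) - (8×60+15)
= 960 - 495 = 465 min
Minus break: 465 - 30 = 435 min
= 7h 15m

7h 15m (435 minutes)


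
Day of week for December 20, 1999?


Zeller's congruence:
q=20, m=12, k=99, j=19
h = (20 + ⌊13×13/5⌋ + 99 + ⌊99/4⌋ + ⌊19/4⌋ - 2×19) mod 7
= (20 + 33 + 99 + 24 + 4 - 38) mod 7
= 142 mod 7 = 2
h=2 → Monday

Monday


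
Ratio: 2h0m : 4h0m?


Duration 1: 120 minutes
Duration 2: 240 minutes
Ratio = 120:240
GCD = 120
Simplified = 1:2
As a decimal: 1/2 = 0.50

1:2 (0.50)


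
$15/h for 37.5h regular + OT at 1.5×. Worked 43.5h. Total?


Regular: 37.5h × $15 = $562.50
Overtime: 43.5 - 37.5 = 6.0h
OT pay: 6.0h × $15 × 1.5 = $135.00
Total = $562.50 + $135.00 = $697.50

$697.50


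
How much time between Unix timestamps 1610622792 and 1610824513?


201721 seconds (56.0 hours / 2.33 days)

Difference = 1610824513 - 1610622792 = 201721 seconds
In hours: 201721 / 3600 ≈ 56.0
In days: 201721 / 86400 ≈ 2.33


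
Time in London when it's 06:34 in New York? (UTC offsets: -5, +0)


Time difference = UTC+0 - UTC-5 = +5 hours
New hour = (6 + 5) mod 24
= 11 mod 24 = 11
Minutes unchanged → 11:34

11:34


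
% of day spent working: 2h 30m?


10.4%

Time: 150 minutes
Day: 1440 minutes
Percentage = (150/1440) × 100 ≈ 10.4%


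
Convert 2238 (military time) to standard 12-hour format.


Hour: 22
22 - 12 = 10 → PM

10:38 PM


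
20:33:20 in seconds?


Hours: 20 × 3600 = 72000
Minutes: 33 × 60 = 1980
Seconds: 20
Total = 72000 + 1980 + 20 = 74000

74000 seconds


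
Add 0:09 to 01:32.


Start: 92 minutes from midnight
Add: 9 minutes
Total: 101 minutes
Hours: 101 ÷ 60 = 1 remainder 41

01:41


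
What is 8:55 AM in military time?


Input: 8:55 AM
AM hour stays: 8

08:55


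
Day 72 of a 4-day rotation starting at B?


Shift A

Shifts: A, B, C, D
Start: B (index 1)
Day 72: (1 + 72 - 1) mod 4
= 72 mod 4
= 0
Index 0 → shift A


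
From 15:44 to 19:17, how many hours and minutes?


3h 33m

End time in minutes: 19×60 + 17 = 1157
Start time in minutes: 15×60 + 44 = 944
Difference = 1157 - 944 = 213 minutes
= 3 hours 33 minutes


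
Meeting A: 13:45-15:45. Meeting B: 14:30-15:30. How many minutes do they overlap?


Meeting A: 825-945 (in minutes from midnight)
Meeting B: 870-930
Overlap start = max(825, 870) = 870
Overlap end = min(945, 930) = 930
Overlap = max(0, 930 - 870) = 60 min

60 minutes


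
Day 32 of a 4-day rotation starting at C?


Shift B

Shifts: A, B, C, D
Start: C (index 2)
Day 32: (2 + 32 - 1) mod 4
= 33 mod 4
= 1
Index 1 → shift B


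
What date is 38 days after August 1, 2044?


September 8, 2044

Start: August 1, 2044
Add 38 days
August 1 → September 1: 31 - 1 + 1 = 31 days (38 - 31 = 7 left)
September 1 + 7 = September 8, 2044


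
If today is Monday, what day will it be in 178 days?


Thursday

Start: Monday (index 0)
(0 + 178) mod 7
= 178 mod 7
= 3
Index 3 → Thursday


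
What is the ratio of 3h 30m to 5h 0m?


Duration 1: 210 minutes
Duration 2: 300 minutes
Ratio = 210:300
GCD = 30
Simplified = 7:10
As a decimal: 7/10 = 0.70

7:10 (0.70)


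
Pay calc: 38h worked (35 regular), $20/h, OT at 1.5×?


$790.00

Regular: 35h × $20 = $700.00
Overtime: 38 - 35 = 3h
OT pay: 3h × $20 × 1.5 = $90.00
Total = $700.00 + $90.00 = $790.00


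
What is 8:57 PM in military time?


20:57

Input: 8:57 PM
PM: 8 + 12 = 20


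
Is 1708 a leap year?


Yes

Rules: divisible by 4 AND (not by 100 OR by 400)
1708 ÷ 4 = 427 exactly → divisible by 4
1708 ÷ 100 = 17 remainder 8 → not divisible by 100
Divisible by 4 but not by 100 → leap year


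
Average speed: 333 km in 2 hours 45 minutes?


121.1 km/h

Distance: 333 km
Time: 2h 45m = 165 min = 165/60 = 11/4 hours
Speed = 333 ÷ (11/4) = 333 × 4 / 11 = 1332/11 ≈ 121.1 km/h


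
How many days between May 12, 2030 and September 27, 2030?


138 days

From May 12, 2030 to September 27, 2030
Rest of May 2030: 31 - 12 = 19
Full months: June 30, July 31, August 31
Days into September 2030: 27
Total = 19 + 30 + 31 + 31 + 27 = 138 days


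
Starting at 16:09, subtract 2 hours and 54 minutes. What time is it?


Start: 969 minutes from midnight
Subtract: 174 minutes
Remaining: 969 - 174 = 795
Hours: 13, Minutes: 15

13:15


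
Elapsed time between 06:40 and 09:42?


End time in minutes: 9×60 + 42 = 582
Start time in minutes: 6×60 + 40 = 400
Difference = 582 - 400 = 182 minutes
= 3 hours 2 minutes

3h 2m


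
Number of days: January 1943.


Month: January (month 1)
January has 31 days

31 days


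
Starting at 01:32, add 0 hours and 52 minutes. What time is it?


Start: 92 minutes from midnight
Add: 52 minutes
Total: 144 minutes
Hours: 144 ÷ 60 = 2 remainder 24

02:24


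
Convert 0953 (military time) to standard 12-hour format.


Hour: 9
9 < 12 → AM

9:53 AM


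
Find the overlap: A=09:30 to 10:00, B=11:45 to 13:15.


Meeting A: 570-600 (in minutes from midnight)
Meeting B: 705-795
Overlap start = max(570, 705) = 705
Overlap end = min(600, 795) = 600
Overlap = max(0, 600 - 705) = 0 min

0 minutes


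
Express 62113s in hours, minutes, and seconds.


Hours: 62113 ÷ 3600 = 17 remainder 913
Minutes: 913 ÷ 60 = 15 remainder 13
Seconds: 13

17h 15m 13s


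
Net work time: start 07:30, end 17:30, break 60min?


Total time = (17×60+30) - (7×60+30)
= 1050 - 450 = 600 min
Minus break: 600 - 60 = 540 min
= 9h 0m

9h 0m (540 minutes)


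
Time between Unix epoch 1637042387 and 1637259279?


216892 seconds (60.2 hours / 2.51 days)

Difference = 1637259279 - 1637042387 = 216892 seconds
In hours: 216892 / 3600 ≈ 60.2
In days: 216892 / 86400 ≈ 2.51


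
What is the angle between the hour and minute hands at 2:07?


Hour hand = 2×30 + 7×0.5 = 63.5°
Minute hand = 7×6 = 42°
Difference = |63.5 - 42| = 21.5°

21.5°


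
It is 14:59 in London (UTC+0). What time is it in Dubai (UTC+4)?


18:59

Time difference = UTC+4 - UTC+0 = +4 hours
New hour = (14 + 4) mod 24
= 18 mod 24 = 18
Minutes unchanged → 18:59


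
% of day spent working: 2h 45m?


11.5%

Time: 165 minutes
Day: 1440 minutes
Percentage = (165/1440) × 100 ≈ 11.5%


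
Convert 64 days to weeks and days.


Weeks: 64 ÷ 7 = 9 remainder 1

9 weeks 1 days


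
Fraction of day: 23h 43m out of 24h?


0.9882 (98.82%)

Total minutes: 23×60 + 43 = 1423
Day = 24×60 = 1440 minutes
Fraction = 1423/1440 ≈ 0.9882
As a percentage: 1423/1440 × 100 ≈ 98.82%


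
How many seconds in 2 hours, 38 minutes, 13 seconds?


Hours: 2 × 3600 = 7200
Minutes: 38 × 60 = 2280
Seconds: 13
Total = 7200 + 2280 + 13 = 9493

9493 seconds


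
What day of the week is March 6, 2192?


Zeller's congruence:
q=6, m=3, k=92, j=21
h = (6 + ⌊13×4/5⌋ + 92 + ⌊92/4⌋ + ⌊21/4⌋ - 2×21) mod 7
= (6 + 10 + 92 + 23 + 5 - 42) mod 7
= 94 mod 7 = 3
h=3 → Tuesday

Tuesday


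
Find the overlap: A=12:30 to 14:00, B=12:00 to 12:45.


Meeting A: 750-840 (in minutes from midnight)
Meeting B: 720-765
Overlap start = max(750, 720) = 750
Overlap end = min(840, 765) = 765
Overlap = max(0, 765 - 750) = 15 min

15 minutes


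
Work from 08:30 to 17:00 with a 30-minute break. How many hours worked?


8h 0m (480 minutes)

Total time = (17×60+0) - (8×60+30)
= 1020 - 510 = 510 min
Minus break: 510 - 30 = 480 min
= 8h 0m


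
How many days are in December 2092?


Month: December (month 12)
December has 31 days

31 days


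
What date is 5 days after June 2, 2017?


Start: June 2, 2017
Add 5 days
June 2 + 5 = June 7, 2017

June 7, 2017


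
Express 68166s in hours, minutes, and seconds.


18h 56m 6s

Hours: 68166 ÷ 3600 = 18 remainder 3366
Minutes: 3366 ÷ 60 = 56 remainder 6
Seconds: 6


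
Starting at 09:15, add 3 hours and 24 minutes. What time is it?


12:39

Start: 555 minutes from midnight
Add: 204 minutes
Total: 759 minutes
Hours: 759 ÷ 60 = 12 remainder 39


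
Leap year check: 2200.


Rules: divisible by 4 AND (not by 100 OR by 400)
2200 ÷ 4 = 550 exactly → divisible by 4
2200 ÷ 100 = 22 exactly → divisible by 100
2200 ÷ 400 = 5 remainder 200 → not divisible by 400
Divisible by 100 but not by 400 → not a leap year

No


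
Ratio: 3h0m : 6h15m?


Duration 1: 180 minutes
Duration 2: 375 minutes
Ratio = 180:375
GCD = 15
Simplified = 12:25
As a decimal: 12/25 = 0.48

12:25 (0.48)


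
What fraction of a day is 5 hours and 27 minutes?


0.2271 (22.71%)

Total minutes: 5×60 + 27 = 327
Day = 24×60 = 1440 minutes
Fraction = 327/1440 ≈ 0.2271
As a percentage: 327/1440 × 100 ≈ 22.71%


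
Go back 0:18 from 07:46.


Start: 466 minutes from midnight
Subtract: 18 minutes
Remaining: 466 - 18 = 448
Hours: 7, Minutes: 28

07:28


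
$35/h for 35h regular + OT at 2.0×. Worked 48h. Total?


Regular: 35h × $35 = $1225.00
Overtime: 48 - 35 = 13h
OT pay: 13h × $35 × 2.0 = $910.00
Total = $1225.00 + $910.00 = $2135.00

$2135.00


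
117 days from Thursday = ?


Start: Thursday (index 3)
(3 + 117) mod 7
= 120 mod 7
= 1
Index 1 → Tuesday

Tuesday


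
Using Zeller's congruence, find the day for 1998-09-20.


Zeller's congruence:
q=20, m=9, k=98, j=19
h = (20 + ⌊13×10/5⌋ + 98 + ⌊98/4⌋ + ⌊19/4⌋ - 2×19) mod 7
= (20 + 26 + 98 + 24 + 4 - 38) mod 7
= 134 mod 7 = 1
h=1 → Sunday

Sunday


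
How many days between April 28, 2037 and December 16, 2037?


232 days

From April 28, 2037 to December 16, 2037
Rest of April 2037: 30 - 28 = 2
Full months: May 31, June 30, July 31, August 31, September 30, October 31, November 30
Days into December 2037: 16
Total = 2 + 31 + 30 + 31 + 31 + 30 + 31 + 30 + 16 = 232 days


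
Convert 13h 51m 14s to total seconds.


49874 seconds

Hours: 13 × 3600 = 46800
Minutes: 51 × 60 = 3060
Seconds: 14
Total = 46800 + 3060 + 14 = 49874


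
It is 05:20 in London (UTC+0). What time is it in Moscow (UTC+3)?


Time difference = UTC+3 - UTC+0 = +3 hours
New hour = (5 + 3) mod 24
= 8 mod 24 = 8
Minutes unchanged → 08:20

08:20


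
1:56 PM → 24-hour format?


Input: 1:56 PM
PM: 1 + 12 = 13

13:56


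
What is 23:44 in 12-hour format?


Hour: 23
23 - 12 = 11 → PM

11:44 PM


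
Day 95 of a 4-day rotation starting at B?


Shift D

Shifts: A, B, C, D
Start: B (index 1)
Day 95: (1 + 95 - 1) mod 4
= 95 mod 4
= 3
Index 3 → shift D


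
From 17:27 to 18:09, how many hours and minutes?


End time in minutes: 18×60 + 9 = 1089
Start time in minutes: 17×60 + 27 = 1047
Difference = 1089 - 1047 = 42 minutes
= 0 hours 42 minutes

0h 42m


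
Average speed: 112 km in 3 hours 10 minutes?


35.4 km/h

Distance: 112 km
Time: 3h 10m = 190 min = 190/60 = 19/6 hours
Speed = 112 ÷ (19/6) = 112 × 6 / 19 = 672/19 ≈ 35.4 km/h


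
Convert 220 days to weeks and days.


31 weeks 3 days

Weeks: 220 ÷ 7 = 31 remainder 3


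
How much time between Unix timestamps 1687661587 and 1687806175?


Difference = 1687806175 - 1687661587 = 144588 seconds
In hours: 144588 / 3600 ≈ 40.2
In days: 144588 / 86400 ≈ 1.67

144588 seconds (40.2 hours / 1.67 days)


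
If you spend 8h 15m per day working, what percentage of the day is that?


Time: 495 minutes
Day: 1440 minutes
Percentage = (495/1440) × 100 ≈ 34.4%

34.4%


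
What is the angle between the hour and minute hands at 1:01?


Hour hand = 1×30 + 1×0.5 = 30.5°
Minute hand = 1×6 = 6°
Difference = |30.5 - 6| = 24.5°

24.5°


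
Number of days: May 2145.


Month: May (month 5)
May has 31 days

31 days


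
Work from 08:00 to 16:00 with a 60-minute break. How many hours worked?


7h 0m (420 minutes)

Total time = (16×60+0) - (8×60+0)
= 960 - 480 = 480 min
Minus break: 480 - 60 = 420 min
= 7h 0m


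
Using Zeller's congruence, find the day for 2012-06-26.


Zeller's congruence:
q=26, m=6, k=12, j=20
h = (26 + ⌊13×7/5⌋ + 12 + ⌊12/4⌋ + ⌊20/4⌋ - 2×20) mod 7
= (26 + 18 + 12 + 3 + 5 - 40) mod 7
= 24 mod 7 = 3
h=3 → Tuesday

Tuesday


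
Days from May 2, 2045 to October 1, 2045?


From May 2, 2045 to October 1, 2045
Rest of May 2045: 31 - 2 = 29
Full months: June 30, July 31, August 31, September 30
Days into October 2045: 1
Total = 29 + 30 + 31 + 31 + 30 + 1 = 152 days

152 days


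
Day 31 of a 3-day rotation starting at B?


Shift B

Shifts: A, B, C
Start: B (index 1)
Day 31: (1 + 31 - 1) mod 3
= 31 mod 3
= 1
Index 1 → shift B


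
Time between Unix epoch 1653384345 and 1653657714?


Difference = 1653657714 - 1653384345 = 273369 seconds
In hours: 273369 / 3600 ≈ 75.9
In days: 273369 / 86400 ≈ 3.16

273369 seconds (75.9 hours / 3.16 days)


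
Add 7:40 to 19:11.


Start: 1151 minutes from midnight
Add: 460 minutes
Total: 1611 minutes
Hours: 1611 ÷ 60 = 26 remainder 51
26 ≥ 24 → 26 - 24 = 2 (next day)

02:51 (next day)


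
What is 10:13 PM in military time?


22:13

Input: 10:13 PM
PM: 10 + 12 = 22


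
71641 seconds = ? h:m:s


19h 54m 1s

Hours: 71641 ÷ 3600 = 19 remainder 3241
Minutes: 3241 ÷ 60 = 54 remainder 1
Seconds: 1


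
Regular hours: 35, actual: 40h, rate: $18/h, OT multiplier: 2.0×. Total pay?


Regular: 35h × $18 = $630.00
Overtime: 40 - 35 = 5h
OT pay: 5h × $18 × 2.0 = $180.00
Total = $630.00 + $180.00 = $810.00

$810.00


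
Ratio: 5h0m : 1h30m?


Duration 1: 300 minutes
Duration 2: 90 minutes
Ratio = 300:90
GCD = 30
Simplified = 10:3
As a decimal: 10/3 ≈ 3.33

10:3 (3.33)


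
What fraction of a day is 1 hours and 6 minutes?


0.0458 (4.58%)

Total minutes: 1×60 + 6 = 66
Day = 24×60 = 1440 minutes
Fraction = 66/1440 ≈ 0.0458
As a percentage: 66/1440 × 100 ≈ 4.58%


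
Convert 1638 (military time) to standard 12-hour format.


Hour: 16
16 - 12 = 4 → PM

4:38 PM


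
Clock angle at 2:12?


Hour hand = 2×30 + 12×0.5 = 66.0°
Minute hand = 12×6 = 72°
Difference = |66.0 - 72| = 6.0°

6.0°


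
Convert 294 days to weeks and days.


42 weeks 0 days

Weeks: 294 ÷ 7 = 42 remainder 0


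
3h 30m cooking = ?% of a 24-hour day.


14.6%

Time: 210 minutes
Day: 1440 minutes
Percentage = (210/1440) × 100 ≈ 14.6%


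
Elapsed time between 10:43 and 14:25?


3h 42m

End time in minutes: 14×60 + 25 = 865
Start time in minutes: 10×60 + 43 = 643
Difference = 865 - 643 = 222 minutes
= 3 hours 42 minutes


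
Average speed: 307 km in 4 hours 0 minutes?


Distance: 307 km
Time: 4 hours
Speed = 307 / 4 ≈ 76.8 km/h

76.8 km/h


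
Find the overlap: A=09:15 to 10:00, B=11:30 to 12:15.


Meeting A: 555-600 (in minutes from midnight)
Meeting B: 690-735
Overlap start = max(555, 690) = 690
Overlap end = min(600, 735) = 600
Overlap = max(0, 600 - 690) = 0 min

0 minutes


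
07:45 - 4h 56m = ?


Start: 465 minutes from midnight
Subtract: 296 minutes
Remaining: 465 - 296 = 169
Hours: 2, Minutes: 49

02:49


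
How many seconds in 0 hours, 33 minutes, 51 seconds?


Hours: 0 × 3600 = 0
Minutes: 33 × 60 = 1980
Seconds: 51
Total = 0 + 1980 + 51 = 2031

2031 seconds


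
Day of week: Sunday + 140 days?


Start: Sunday (index 6)
(6 + 140) mod 7
= 146 mod 7
= 6
Index 6 → Sunday

Sunday


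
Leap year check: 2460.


Rules: divisible by 4 AND (not by 100 OR by 400)
2460 ÷ 4 = 615 exactly → divisible by 4
2460 ÷ 100 = 24 remainder 60 → not divisible by 100
Divisible by 4 but not by 100 → leap year

Yes


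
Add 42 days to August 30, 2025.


Start: August 30, 2025
Add 42 days
August 30 → September 1: 31 - 30 + 1 = 2 days (42 - 2 = 40 left)
September 1 → October 1: 30 - 1 + 1 = 30 days (40 - 30 = 10 left)
October 1 + 10 = October 11, 2025

October 11, 2025


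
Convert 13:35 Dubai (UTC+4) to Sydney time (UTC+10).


Time difference = UTC+10 - UTC+4 = +6 hours
New hour = (13 + 6) mod 24
= 19 mod 24 = 19
Minutes unchanged → 19:35

19:35


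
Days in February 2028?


29 days

Month: February (month 2)
February: 28 or 29 (leap year)
2028 leap year? Yes


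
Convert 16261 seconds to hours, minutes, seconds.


4h 31m 1s

Hours: 16261 ÷ 3600 = 4 remainder 1861
Minutes: 1861 ÷ 60 = 31 remainder 1
Seconds: 1


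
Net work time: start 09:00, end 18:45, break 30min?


Total time = (18×60+45) - (9×60+0)
= 1125 - 540 = 585 min
Minus break: 585 - 30 = 555 min
= 9h 15m

9h 15m (555 minutes)


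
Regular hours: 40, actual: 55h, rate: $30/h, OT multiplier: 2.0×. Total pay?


$2100.00

Regular: 40h × $30 = $1200.00
Overtime: 55 - 40 = 15h
OT pay: 15h × $30 × 2.0 = $900.00
Total = $1200.00 + $900.00 = $2100.00


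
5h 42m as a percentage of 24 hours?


0.2375 (23.75%)

Total minutes: 5×60 + 42 = 342
Day = 24×60 = 1440 minutes
Fraction = 342/1440 = 0.2375
As a percentage: 342/1440 × 100 = 23.75%


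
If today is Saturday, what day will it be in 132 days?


Start: Saturday (index 5)
(5 + 132) mod 7
= 137 mod 7
= 4
Index 4 → Friday

Friday


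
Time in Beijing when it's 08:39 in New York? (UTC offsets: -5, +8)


Time difference = UTC+8 - UTC-5 = +13 hours
New hour = (8 + 13) mod 24
= 21 mod 24 = 21
Minutes unchanged → 21:39

21:39


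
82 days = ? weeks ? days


Weeks: 82 ÷ 7 = 11 remainder 5

11 weeks 5 days


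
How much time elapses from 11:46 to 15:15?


End time in minutes: 15×60 + 15 = 915
Start time in minutes: 11×60 + 46 = 706
Difference = 915 - 706 = 209 minutes
= 3 hours 29 minutes

3h 29m


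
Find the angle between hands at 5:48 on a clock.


114.0°

Hour hand = 5×30 + 48×0.5 = 174.0°
Minute hand = 48×6 = 288°
Difference = |174.0 - 288| = 114.0°


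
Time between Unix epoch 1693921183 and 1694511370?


590187 seconds (163.9 hours / 6.83 days)

Difference = 1694511370 - 1693921183 = 590187 seconds
In hours: 590187 / 3600 ≈ 163.9
In days: 590187 / 86400 ≈ 6.83


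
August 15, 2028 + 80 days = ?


November 3, 2028

Start: August 15, 2028
Add 80 days
August 15 → September 1: 31 - 15 + 1 = 17 days (80 - 17 = 63 left)
September 1 → October 1: 30 - 1 + 1 = 30 days (63 - 30 = 33 left)
October 1 → November 1: 31 - 1 + 1 = 31 days (33 - 31 = 2 left)
November 1 + 2 = November 3, 2028


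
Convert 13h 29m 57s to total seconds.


Hours: 13 × 3600 = 46800
Minutes: 29 × 60 = 1740
Seconds: 57
Total = 46800 + 1740 + 57 = 48597

48597 seconds


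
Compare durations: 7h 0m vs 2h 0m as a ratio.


Duration 1: 420 minutes
Duration 2: 120 minutes
Ratio = 420:120
GCD = 60
Simplified = 7:2
As a decimal: 7/2 = 3.50

7:2 (3.50)


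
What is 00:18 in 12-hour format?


Hour: 0
0 → 12 AM (midnight)

12:18 AM


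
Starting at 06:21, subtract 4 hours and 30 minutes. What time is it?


Start: 381 minutes from midnight
Subtract: 270 minutes
Remaining: 381 - 270 = 111
Hours: 1, Minutes: 51

01:51


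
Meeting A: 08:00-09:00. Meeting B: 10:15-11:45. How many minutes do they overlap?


0 minutes

Meeting A: 480-540 (in minutes from midnight)
Meeting B: 615-705
Overlap start = max(480, 615) = 615
Overlap end = min(540, 705) = 540
Overlap = max(0, 540 - 615) = 0 min


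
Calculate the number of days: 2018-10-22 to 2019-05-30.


From October 22, 2018 to May 30, 2019
Rest of October 2018: 31 - 22 = 9
Full months: November 30, December 31, January 31, February 2019 28, March 31, April 30
Days into May 2019: 30
Total = 9 + 30 + 31 + 31 + 28 + 31 + 30 + 30 = 220 days

220 days


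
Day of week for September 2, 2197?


Zeller's congruence:
q=2, m=9, k=97, j=21
h = (2 + ⌊13×10/5⌋ + 97 + ⌊97/4⌋ + ⌊21/4⌋ - 2×21) mod 7
= (2 + 26 + 97 + 24 + 5 - 42) mod 7
= 112 mod 7 = 0
h=0 → Saturday

Saturday


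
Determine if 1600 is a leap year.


Rules: divisible by 4 AND (not by 100 OR by 400)
1600 ÷ 4 = 400 exactly → divisible by 4
1600 ÷ 100 = 16 exactly → divisible by 100
1600 ÷ 400 = 4 exactly → divisible by 400
Divisible by 400 → leap year

Yes


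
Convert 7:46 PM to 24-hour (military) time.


Input: 7:46 PM
PM: 7 + 12 = 19

19:46


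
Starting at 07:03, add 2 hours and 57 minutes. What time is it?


10:00

Start: 423 minutes from midnight
Add: 177 minutes
Total: 600 minutes
Hours: 600 ÷ 60 = 10 remainder 0


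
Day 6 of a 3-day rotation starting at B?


Shifts: A, B, C
Start: B (index 1)
Day 6: (1 + 6 - 1) mod 3
= 6 mod 3
= 0
Index 0 → shift A

Shift A


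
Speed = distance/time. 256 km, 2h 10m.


Distance: 256 km
Time: 2h 10m = 130 min = 130/60 = 13/6 hours
Speed = 256 ÷ (13/6) = 256 × 6 / 13 = 1536/13 ≈ 118.2 km/h

118.2 km/h


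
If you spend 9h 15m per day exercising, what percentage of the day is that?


Time: 555 minutes
Day: 1440 minutes
Percentage = (555/1440) × 100 ≈ 38.5%

38.5%


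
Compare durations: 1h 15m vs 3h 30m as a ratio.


5:14 (0.36)

Duration 1: 75 minutes
Duration 2: 210 minutes
Ratio = 75:210
GCD = 15
Simplified = 5:14
As a decimal: 5/14 ≈ 0.36


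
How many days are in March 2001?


31 days

Month: March (month 3)
March has 31 days


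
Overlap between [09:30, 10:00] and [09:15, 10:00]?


Meeting A: 570-600 (in minutes from midnight)
Meeting B: 555-600
Overlap start = max(570, 555) = 570
Overlap end = min(600, 600) = 600
Overlap = max(0, 600 - 570) = 30 min

30 minutes


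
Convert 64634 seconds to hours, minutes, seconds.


Hours: 64634 ÷ 3600 = 17 remainder 3434
Minutes: 3434 ÷ 60 = 57 remainder 14
Seconds: 14

17h 57m 14s


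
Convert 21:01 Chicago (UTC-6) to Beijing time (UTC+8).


Time difference = UTC+8 - UTC-6 = +14 hours
New hour = (21 + 14) mod 24
= 35 mod 24 = 11
Minutes unchanged → 11:01; 35 ≥ 24 → next day

11:01 (next day)


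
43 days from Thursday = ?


Friday

Start: Thursday (index 3)
(3 + 43) mod 7
= 46 mod 7
= 4
Index 4 → Friday


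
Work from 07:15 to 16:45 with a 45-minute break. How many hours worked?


8h 45m (525 minutes)

Total time = (16×60+45) - (7×60+15)
= 1005 - 435 = 570 min
Minus break: 570 - 45 = 525 min
= 8h 45m


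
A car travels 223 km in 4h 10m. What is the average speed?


Distance: 223 km
Time: 4h 10m = 250 min = 250/60 = 25/6 hours
Speed = 223 ÷ (25/6) = 223 × 6 / 25 = 1338/25 ≈ 53.5 km/h

53.5 km/h


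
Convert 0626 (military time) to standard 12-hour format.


Hour: 6
6 < 12 → AM

6:26 AM


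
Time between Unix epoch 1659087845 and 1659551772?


Difference = 1659551772 - 1659087845 = 463927 seconds
In hours: 463927 / 3600 ≈ 128.9
In days: 463927 / 86400 ≈ 5.37

463927 seconds (128.9 hours / 5.37 days)


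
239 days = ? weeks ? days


34 weeks 1 days

Weeks: 239 ÷ 7 = 34 remainder 1


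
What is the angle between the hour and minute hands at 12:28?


154.0°

Hour hand (12 ≡ 0 on the dial): 0×30 + 28×0.5 = 14.0°
Minute hand = 28×6 = 168°
Difference = |14.0 - 168| = 154.0°


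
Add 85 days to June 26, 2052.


Start: June 26, 2052
Add 85 days
June 26 → July 1: 30 - 26 + 1 = 5 days (85 - 5 = 80 left)
July 1 → August 1: 31 - 1 + 1 = 31 days (80 - 31 = 49 left)
August 1 → September 1: 31 - 1 + 1 = 31 days (49 - 31 = 18 left)
September 1 + 18 = September 19, 2052

September 19, 2052


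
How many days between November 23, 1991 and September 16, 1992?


From November 23, 1991 to September 16, 1992
Rest of November 1991: 30 - 23 = 7
Full months: December 31, January 31, February 1992 29, March 31, April 30, May 31, June 30, July 31, August 31
Days into September 1992: 16
Total = 7 + 31 + 31 + 29 + 31 + 30 + 31 + 30 + 31 + 31 + 16 = 298 days

298 days


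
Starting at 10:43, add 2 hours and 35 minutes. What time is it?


13:18

Start: 643 minutes from midnight
Add: 155 minutes
Total: 798 minutes
Hours: 798 ÷ 60 = 13 remainder 18


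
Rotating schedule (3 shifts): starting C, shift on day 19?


Shift C

Shifts: A, B, C
Start: C (index 2)
Day 19: (2 + 19 - 1) mod 3
= 20 mod 3
= 2
Index 2 → shift C


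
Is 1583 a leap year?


Rules: divisible by 4 AND (not by 100 OR by 400)
1583 ÷ 4 = 395 remainder 3 → not divisible by 4
Not divisible by 4 → not a leap year

No


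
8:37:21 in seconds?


31041 seconds

Hours: 8 × 3600 = 28800
Minutes: 37 × 60 = 2220
Seconds: 21
Total = 28800 + 2220 + 21 = 31041


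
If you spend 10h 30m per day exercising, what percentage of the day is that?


43.8%

Time: 630 minutes
Day: 1440 minutes
Percentage = (630/1440) × 100 ≈ 43.8%


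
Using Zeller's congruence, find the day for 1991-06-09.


Zeller's congruence:
q=9, m=6, k=91, j=19
h = (9 + ⌊13×7/5⌋ + 91 + ⌊91/4⌋ + ⌊19/4⌋ - 2×19) mod 7
= (9 + 18 + 91 + 22 + 4 - 38) mod 7
= 106 mod 7 = 1
h=1 → Sunday

Sunday


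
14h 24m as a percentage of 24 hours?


Total minutes: 14×60 + 24 = 864
Day = 24×60 = 1440 minutes
Fraction = 864/1440 = 0.6000
As a percentage: 864/1440 × 100 = 60.00%

0.6000 (60.00%)


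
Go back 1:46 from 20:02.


Start: 1202 minutes from midnight
Subtract: 106 minutes
Remaining: 1202 - 106 = 1096
Hours: 18, Minutes: 16

18:16


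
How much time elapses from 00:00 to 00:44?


End time in minutes: 0×60 + 44 = 44
Start time in minutes: 0×60 + 0 = 0
Difference = 44 - 0 = 44 minutes
= 0 hours 44 minutes

0h 44m


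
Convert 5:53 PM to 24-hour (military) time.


17:53

Input: 5:53 PM
PM: 5 + 12 = 17


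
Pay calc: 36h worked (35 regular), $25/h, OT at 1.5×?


Regular: 35h × $25 = $875.00
Overtime: 36 - 35 = 1h
OT pay: 1h × $25 × 1.5 = $37.50
Total = $875.00 + $37.50 = $912.50

$912.50


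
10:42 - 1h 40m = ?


09:02

Start: 642 minutes from midnight
Subtract: 100 minutes
Remaining: 642 - 100 = 542
Hours: 9, Minutes: 2


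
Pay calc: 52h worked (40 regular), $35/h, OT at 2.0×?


Regular: 40h × $35 = $1400.00
Overtime: 52 - 40 = 12h
OT pay: 12h × $35 × 2.0 = $840.00
Total = $1400.00 + $840.00 = $2240.00

$2240.00


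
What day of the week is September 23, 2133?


Zeller's congruence:
q=23, m=9, k=33, j=21
h = (23 + ⌊13×10/5⌋ + 33 + ⌊33/4⌋ + ⌊21/4⌋ - 2×21) mod 7
= (23 + 26 + 33 + 8 + 5 - 42) mod 7
= 53 mod 7 = 4
h=4 → Wednesday

Wednesday


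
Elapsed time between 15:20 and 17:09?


End time in minutes: 17×60 + 9 = 1029
Start time in minutes: 15×60 + 20 = 920
Difference = 1029 - 920 = 109 minutes
= 1 hours 49 minutes

1h 49m


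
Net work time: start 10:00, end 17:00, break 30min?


6h 30m (390 minutes)

Total time = (17×60+0) - (10×60+0)
= 1020 - 600 = 420 min
Minus break: 420 - 30 = 390 min
= 6h 30m


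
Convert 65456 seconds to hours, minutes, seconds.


Hours: 65456 ÷ 3600 = 18 remainder 656
Minutes: 656 ÷ 60 = 10 remainder 56
Seconds: 56

18h 10m 56s


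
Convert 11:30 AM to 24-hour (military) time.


Input: 11:30 AM
AM hour stays: 11

11:30


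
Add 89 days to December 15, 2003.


March 13, 2004

Start: December 15, 2003
Add 89 days
December 15 → January 1: 31 - 15 + 1 = 17 days (89 - 17 = 72 left)
January 1 → February 1: 31 - 1 + 1 = 31 days (72 - 31 = 41 left)
February 1 → March 1: 29 - 1 + 1 = 29 days (41 - 29 = 12 left)
March 1 + 12 = March 13, 2004


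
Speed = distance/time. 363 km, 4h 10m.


Distance: 363 km
Time: 4h 10m = 250 min = 250/60 = 25/6 hours
Speed = 363 ÷ (25/6) = 363 × 6 / 25 = 2178/25 ≈ 87.1 km/h

87.1 km/h


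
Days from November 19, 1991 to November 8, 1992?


355 days

From November 19, 1991 to November 8, 1992
Rest of November 1991: 30 - 19 = 11
Full months: December 31, January 31, February 1992 29, March 31, April 30, May 31, June 30, July 31, August 31, September 30, October 31
Days into November 1992: 8
Total = 11 + 31 + 31 + 29 + 31 + 30 + 31 + 30 + 31 + 31 + 30 + 31 + 8 = 355 days


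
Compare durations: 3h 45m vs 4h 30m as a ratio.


Duration 1: 225 minutes
Duration 2: 270 minutes
Ratio = 225:270
GCD = 45
Simplified = 5:6
As a decimal: 5/6 ≈ 0.83

5:6 (0.83)


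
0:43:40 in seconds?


Hours: 0 × 3600 = 0
Minutes: 43 × 60 = 2580
Seconds: 40
Total = 0 + 2580 + 40 = 2620

2620 seconds


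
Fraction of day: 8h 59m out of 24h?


0.3743 (37.43%)

Total minutes: 8×60 + 59 = 539
Day = 24×60 = 1440 minutes
Fraction = 539/1440 ≈ 0.3743
As a percentage: 539/1440 × 100 ≈ 37.43%


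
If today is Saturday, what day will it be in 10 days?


Tuesday

Start: Saturday (index 5)
(5 + 10) mod 7
= 15 mod 7
= 1
Index 1 → Tuesday


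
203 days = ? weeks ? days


29 weeks 0 days

Weeks: 203 ÷ 7 = 29 remainder 0


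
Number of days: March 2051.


31 days

Month: March (month 3)
March has 31 days


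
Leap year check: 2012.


Rules: divisible by 4 AND (not by 100 OR by 400)
2012 ÷ 4 = 503 exactly → divisible by 4
2012 ÷ 100 = 20 remainder 12 → not divisible by 100
Divisible by 4 but not by 100 → leap year

Yes


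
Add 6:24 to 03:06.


Start: 186 minutes from midnight
Add: 384 minutes
Total: 570 minutes
Hours: 570 ÷ 60 = 9 remainder 30

09:30


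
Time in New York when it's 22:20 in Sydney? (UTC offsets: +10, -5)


07:20

Time difference = UTC-5 - UTC+10 = -15 hours
New hour = (22 -15) mod 24
= 7 mod 24 = 7
Minutes unchanged → 07:20


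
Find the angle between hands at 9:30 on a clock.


105.0°

Hour hand = 9×30 + 30×0.5 = 285.0°
Minute hand = 30×6 = 180°
Difference = |285.0 - 180| = 105.0°


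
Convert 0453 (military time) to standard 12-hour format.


4:53 AM

Hour: 4
4 < 12 → AM


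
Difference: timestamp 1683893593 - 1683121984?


Difference = 1683893593 - 1683121984 = 771609 seconds
In hours: 771609 / 3600 ≈ 214.3
In days: 771609 / 86400 ≈ 8.93

771609 seconds (214.3 hours / 8.93 days)


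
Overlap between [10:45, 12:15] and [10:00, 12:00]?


Meeting A: 645-735 (in minutes from midnight)
Meeting B: 600-720
Overlap start = max(645, 600) = 645
Overlap end = min(735, 720) = 720
Overlap = max(0, 720 - 645) = 75 min

75 minutes


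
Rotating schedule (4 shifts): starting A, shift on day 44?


Shift D

Shifts: A, B, C, D
Start: A (index 0)
Day 44: (0 + 44 - 1) mod 4
= 43 mod 4
= 3
Index 3 → shift D


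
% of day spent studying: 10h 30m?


43.8%

Time: 630 minutes
Day: 1440 minutes
Percentage = (630/1440) × 100 ≈ 43.8%


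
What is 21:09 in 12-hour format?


9:09 PM

Hour: 21
21 - 12 = 9 → PM


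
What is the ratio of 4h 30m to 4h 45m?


Duration 1: 270 minutes
Duration 2: 285 minutes
Ratio = 270:285
GCD = 15
Simplified = 18:19
As a decimal: 18/19 ≈ 0.95

18:19 (0.95)


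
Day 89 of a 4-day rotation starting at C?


Shifts: A, B, C, D
Start: C (index 2)
Day 89: (2 + 89 - 1) mod 4
= 90 mod 4
= 2
Index 2 → shift C

Shift C


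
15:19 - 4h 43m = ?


Start: 919 minutes from midnight
Subtract: 283 minutes
Remaining: 919 - 283 = 636
Hours: 10, Minutes: 36

10:36


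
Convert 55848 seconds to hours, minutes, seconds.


Hours: 55848 ÷ 3600 = 15 remainder 1848
Minutes: 1848 ÷ 60 = 30 remainder 48
Seconds: 48

15h 30m 48s


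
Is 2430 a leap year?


No

Rules: divisible by 4 AND (not by 100 OR by 400)
2430 ÷ 4 = 607 remainder 2 → not divisible by 4
Not divisible by 4 → not a leap year


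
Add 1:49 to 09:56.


11:45

Start: 596 minutes from midnight
Add: 109 minutes
Total: 705 minutes
Hours: 705 ÷ 60 = 11 remainder 45


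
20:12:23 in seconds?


Hours: 20 × 3600 = 72000
Minutes: 12 × 60 = 720
Seconds: 23
Total = 72000 + 720 + 23 = 72743

72743 seconds


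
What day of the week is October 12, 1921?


Zeller's congruence:
q=12, m=10, k=21, j=19
h = (12 + ⌊13×11/5⌋ + 21 + ⌊21/4⌋ + ⌊19/4⌋ - 2×19) mod 7
= (12 + 28 + 21 + 5 + 4 - 38) mod 7
= 32 mod 7 = 4
h=4 → Wednesday

Wednesday


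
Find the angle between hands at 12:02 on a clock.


Hour hand (12 ≡ 0 on the dial): 0×30 + 2×0.5 = 1.0°
Minute hand = 2×6 = 12°
Difference = |1.0 - 12| = 11.0°

11.0°


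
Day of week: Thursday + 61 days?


Start: Thursday (index 3)
(3 + 61) mod 7
= 64 mod 7
= 1
Index 1 → Tuesday

Tuesday


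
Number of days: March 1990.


31 days

Month: March (month 3)
March has 31 days


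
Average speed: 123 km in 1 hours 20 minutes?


Distance: 123 km
Time: 1h 20m = 80 min = 80/60 = 4/3 hours
Speed = 123 ÷ (4/3) = 123 × 3 / 4 = 369/4 ≈ 92.3 km/h

92.3 km/h


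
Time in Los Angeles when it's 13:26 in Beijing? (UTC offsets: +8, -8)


Time difference = UTC-8 - UTC+8 = -16 hours
New hour = (13 -16) mod 24
= -3 mod 24 = 21
Minutes unchanged → 21:26; -3 < 0 → previous day

21:26 (previous day)


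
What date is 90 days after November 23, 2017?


Start: November 23, 2017
Add 90 days
November 23 → December 1: 30 - 23 + 1 = 8 days (90 - 8 = 82 left)
December 1 → January 1: 31 - 1 + 1 = 31 days (82 - 31 = 51 left)
January 1 → February 1: 31 - 1 + 1 = 31 days (51 - 31 = 20 left)
February 1 + 20 = February 21, 2018

February 21, 2018
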